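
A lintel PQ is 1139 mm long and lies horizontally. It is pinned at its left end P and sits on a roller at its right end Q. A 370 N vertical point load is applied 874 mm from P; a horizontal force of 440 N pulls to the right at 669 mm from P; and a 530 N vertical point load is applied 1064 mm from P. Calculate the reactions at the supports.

ΣM about P: Q_y·1139 − 370·874 − 530·1064 = 0 → Q_y = 887300/1139 = 779.017 ≈ 779.0 N.
ΣF_y = 0: P_y + 779.017 − 370 − 530 = 0 → P_y = 121.0 N.
ΣF_x = 0: P_x + 440 = 0 → P_x = -440.0 N.

P_x = -440.0 N, P_y = 121.0 N, Q_y = 779.0 N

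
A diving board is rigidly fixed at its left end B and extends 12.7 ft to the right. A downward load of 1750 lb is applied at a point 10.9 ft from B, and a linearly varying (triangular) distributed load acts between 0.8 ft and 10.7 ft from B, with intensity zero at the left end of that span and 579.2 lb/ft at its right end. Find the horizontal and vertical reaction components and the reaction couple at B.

B_x = 0, B_y = 4617 lb, M_B = 40290 lb·ft

Resultant of the triangular load: ½ × 579.2 × 9.9 = 2867.04 lb, acting at 7.4 ft from B (one-third of the span from the peak).
ΣF_x = 0: B_x = 0.
ΣF_y = 0: B_y − 1750 − ½·579.2·9.9 = 0 → B_y = 4617 lb.
ΣM about B: M_B − 1750·10.9 − (½·579.2·9.9)·7.4 = 0 → M_B = 40290 lb·ft.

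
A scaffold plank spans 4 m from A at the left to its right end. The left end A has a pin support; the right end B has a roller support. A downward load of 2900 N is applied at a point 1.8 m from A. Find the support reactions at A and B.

A_x = 0, A_y = 1595 N, B_y = 1305 N

Moments about A: B_y·4 − 2900·1.8 = 0 → B_y = 5220/4 = 1305 N.
ΣF_y = 0: A_y + 1305 − 2900 = 0 → A_y = 1595 N.
ΣF_x = 0: no horizontal applied forces, so A_x = 0.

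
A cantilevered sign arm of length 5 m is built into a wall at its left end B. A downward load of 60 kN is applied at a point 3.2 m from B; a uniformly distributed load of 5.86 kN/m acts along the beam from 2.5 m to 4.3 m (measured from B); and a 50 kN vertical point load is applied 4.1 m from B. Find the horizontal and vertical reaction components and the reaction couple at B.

Resultant of the distributed load: 5.86 × 1.8 = 10.548 kN at 3.4 m from B.
ΣF_x = 0: B_x = 0.
ΣF_y = 0: B_y − 60 − 5.86·1.8 − 50 = 0 → B_y = 120.5 kN.
ΣM about B: M_B − 60·3.2 − (5.86·1.8)·3.4 − 50·4.1 = 0 → M_B = 432.9 kN·m.

B_x = 0, B_y = 120.5 kN, M_B = 432.9 kN·m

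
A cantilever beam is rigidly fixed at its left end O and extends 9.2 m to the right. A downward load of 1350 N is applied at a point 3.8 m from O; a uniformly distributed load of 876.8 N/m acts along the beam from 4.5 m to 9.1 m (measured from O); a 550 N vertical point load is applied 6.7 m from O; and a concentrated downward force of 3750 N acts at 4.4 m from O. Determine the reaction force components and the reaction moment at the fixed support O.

Resultant of the distributed load: 876.8 × 4.6 = 4033.28 N at 6.8 m from O.
ΣF_x = 0: O_x = 0.
ΣF_y = 0: O_y − 1350 − 876.8·4.6 − 550 − 3750 = 0 → O_y = 9683 N.
ΣM about O: M_O − 1350·3.8 − (876.8·4.6)·6.8 − 550·6.7 − 3750·4.4 = 0 → M_O = 52740 N·m.

O_x = 0, O_y = 9683 N, M_O = 52740 N·m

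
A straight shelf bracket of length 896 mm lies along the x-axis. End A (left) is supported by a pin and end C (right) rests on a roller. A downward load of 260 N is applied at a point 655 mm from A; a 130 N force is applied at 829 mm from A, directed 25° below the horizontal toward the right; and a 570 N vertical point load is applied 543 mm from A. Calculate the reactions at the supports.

ΣM about A: C_y·896 − 260·655 − 130·sin25°·829 − 570·543 = 0 → C_y = 525356/896 = 586.335 ≈ 586.3 N.
ΣF_y = 0: A_y + 586.335 − 260 − 130·sin25° − 570 = 0 → A_y = 298.6 N.
ΣF_x = 0: A_x + 130·cos25° = 0 → A_x = -117.8 N.

A_x = -117.8 N, A_y = 298.6 N, C_y = 586.3 N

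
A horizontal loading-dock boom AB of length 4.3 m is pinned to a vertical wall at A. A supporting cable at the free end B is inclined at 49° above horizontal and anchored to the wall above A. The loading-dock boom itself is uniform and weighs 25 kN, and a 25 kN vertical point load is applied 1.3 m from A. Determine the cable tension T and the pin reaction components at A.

T = 26.58 kN, A_x = 17.44 kN, A_y = 29.94 kN

ΣM about A: T·sin49°·4.3 − 25·2.15 − 25·1.3 = 0 → T = 86.25/(4.3·0.75471) = 26.5773 ≈ 26.58 kN.
ΣF_x = 0: A_x − T·cos49° = 0 → A_x = 26.5773 × 0.656059 = 17.44 kN.
ΣF_y = 0: A_y + T·sin49° − 25 − 25 = 0 → A_y = 50 − 26.5773 × 0.75471 = 29.94 kN.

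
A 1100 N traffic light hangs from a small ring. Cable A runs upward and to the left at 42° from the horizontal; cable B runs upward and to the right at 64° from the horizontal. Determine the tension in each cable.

T_A = 501.6 N, T_B = 850.4 N

ΣF_x = 0: −T_A·cos42° + T_B·cos64° = 0 → T_B = 1.69524·T_A.
ΣF_y = 0: T_A·sin42° + T_B·sin64° = 1100.
Substitute: T_A·(0.669131 + 1.69524·0.898794) = 1100 → T_A = 501.641 ≈ 501.6 N.
Then T_B = 1.69524 × 501.641 = 850.4 N.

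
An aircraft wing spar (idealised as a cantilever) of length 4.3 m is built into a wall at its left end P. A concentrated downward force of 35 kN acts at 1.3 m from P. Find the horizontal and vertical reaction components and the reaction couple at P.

P_x = 0, P_y = 35.00 kN, M_P = 45.50 kN·m

ΣF_x = 0: P_x = 0.
ΣF_y = 0: P_y − 35 = 0 → P_y = 35.00 kN.
ΣM about P: M_P − 35·1.3 = 0 → M_P = 45.50 kN·m.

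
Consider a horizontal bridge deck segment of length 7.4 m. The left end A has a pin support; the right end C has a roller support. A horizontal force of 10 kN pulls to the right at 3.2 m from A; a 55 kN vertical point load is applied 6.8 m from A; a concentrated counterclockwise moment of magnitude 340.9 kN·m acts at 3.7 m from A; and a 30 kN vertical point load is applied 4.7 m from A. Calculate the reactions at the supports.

A_x = -10.00 kN, A_y = 61.47 kN, C_y = 23.53 kN

Taking moments about A: C_y·7.4 − 55·6.8 + 340.9 − 30·4.7 = 0 → C_y = 174.1/7.4 = 23.527 ≈ 23.53 kN.
ΣF_y = 0: A_y + 23.527 − 55 − 30 = 0 → A_y = 61.47 kN.
ΣF_x = 0: A_x + 10 = 0 → A_x = -10.00 kN.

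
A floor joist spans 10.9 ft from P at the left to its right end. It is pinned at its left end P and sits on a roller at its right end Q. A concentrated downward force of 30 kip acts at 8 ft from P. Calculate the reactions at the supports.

P_x = 0, P_y = 7.982 kip, Q_y = 22.02 kip

Moments about P: Q_y·10.9 − 30·8 = 0 → Q_y = 240/10.9 = 22.0183 ≈ 22.02 kip.
ΣF_y = 0: P_y + 22.0183 − 30 = 0 → P_y = 7.982 kip.
ΣF_x = 0: no horizontal applied forces, so P_x = 0.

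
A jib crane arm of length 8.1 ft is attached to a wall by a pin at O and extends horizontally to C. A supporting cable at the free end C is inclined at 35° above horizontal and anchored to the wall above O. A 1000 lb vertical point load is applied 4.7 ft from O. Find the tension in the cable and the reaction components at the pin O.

ΣM about O: T·sin35°·8.1 − 1000·4.7 = 0 → T = 4700/(8.1·0.573576) = 1011.63 ≈ 1012 lb.
ΣF_x = 0: O_x − T·cos35° = 0 → O_x = 1011.63 × 0.819152 = 828.7 lb.
ΣF_y = 0: O_y + T·sin35° − 1000 = 0 → O_y = 1000 − 1011.63 × 0.573576 = 419.8 lb.

T = 1012 lb, O_x = 828.7 lb, O_y = 419.8 lb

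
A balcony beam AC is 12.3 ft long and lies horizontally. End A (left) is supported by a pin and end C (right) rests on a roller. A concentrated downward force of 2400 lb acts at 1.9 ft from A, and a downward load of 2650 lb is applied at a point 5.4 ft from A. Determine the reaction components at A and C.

ΣM about A: C_y·12.3 − 2400·1.9 − 2650·5.4 = 0 → C_y = 18870/12.3 = 1534.15 ≈ 1534 lb.
ΣF_y = 0: A_y + 1534.15 − 2400 − 2650 = 0 → A_y = 3516 lb.
ΣF_x = 0: no horizontal applied forces, so A_x = 0.

A_x = 0, A_y = 3516 lb, C_y = 1534 lb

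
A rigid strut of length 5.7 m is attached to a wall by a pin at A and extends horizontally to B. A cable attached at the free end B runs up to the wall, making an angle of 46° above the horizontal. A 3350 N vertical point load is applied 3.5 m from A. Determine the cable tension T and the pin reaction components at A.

ΣM about A: T·sin46°·5.7 − 3350·3.5 = 0 → T = 11725/(5.7·0.71934) = 2859.59 ≈ 2860 N.
ΣF_x = 0: A_x − T·cos46° = 0 → A_x = 2859.59 × 0.694658 = 1986 N.
ΣF_y = 0: A_y + T·sin46° − 3350 = 0 → A_y = 3350 − 2859.59 × 0.71934 = 1293 N.

T = 2860 N, A_x = 1986 N, A_y = 1293 N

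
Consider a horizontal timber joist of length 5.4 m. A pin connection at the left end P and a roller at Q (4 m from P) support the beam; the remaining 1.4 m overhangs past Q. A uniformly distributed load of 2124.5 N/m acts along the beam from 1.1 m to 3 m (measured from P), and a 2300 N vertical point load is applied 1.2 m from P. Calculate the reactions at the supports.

P_x = 0, P_y = 3578 N, Q_y = 2759 N

Resultant of the distributed load: 2124.5 × 1.9 = 4036.55 N at 2.05 m from P.
Moments about P: Q_y·4 − (2124.5·1.9)·2.05 − 2300·1.2 = 0 → Q_y = 11034.9275/4 = 2758.73 ≈ 2759 N.
ΣF_y = 0: P_y + 2758.73 − 2124.5·1.9 − 2300 = 0 → P_y = 3578 N.
ΣF_x = 0: no horizontal applied forces, so P_x = 0.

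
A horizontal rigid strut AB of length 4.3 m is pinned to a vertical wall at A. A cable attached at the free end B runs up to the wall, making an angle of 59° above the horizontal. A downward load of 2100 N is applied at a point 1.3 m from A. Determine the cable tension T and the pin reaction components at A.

T = 740.7 N, A_x = 381.5 N, A_y = 1465 N

ΣM about A: T·sin59°·4.3 − 2100·1.3 = 0 → T = 2730/(4.3·0.857167) = 740.677 ≈ 740.7 N.
ΣF_x = 0: A_x − T·cos59° = 0 → A_x = 740.677 × 0.515038 = 381.5 N.
ΣF_y = 0: A_y + T·sin59° − 2100 = 0 → A_y = 2100 − 740.677 × 0.857167 = 1465 N.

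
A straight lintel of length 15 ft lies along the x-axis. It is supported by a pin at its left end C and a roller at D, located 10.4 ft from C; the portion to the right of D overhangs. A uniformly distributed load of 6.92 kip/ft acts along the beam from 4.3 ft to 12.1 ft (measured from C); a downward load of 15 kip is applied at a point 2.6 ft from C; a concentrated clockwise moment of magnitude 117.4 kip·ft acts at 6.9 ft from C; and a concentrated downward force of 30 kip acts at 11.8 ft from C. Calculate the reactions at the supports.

Resultant of the distributed load: 6.92 × 7.8 = 53.976 kip at 8.2 ft from C.
Moments about C: D_y·10.4 − (6.92·7.8)·8.2 − 15·2.6 − 117.4 − 30·11.8 = 0 → D_y = 953.0032/10.4 = 91.6349 ≈ 91.63 kip.
ΣF_y = 0: C_y + 91.6349 − 6.92·7.8 − 15 − 30 = 0 → C_y = 7.341 kip.
ΣF_x = 0: no horizontal applied forces, so C_x = 0.

C_x = 0, C_y = 7.341 kip, D_y = 91.63 kip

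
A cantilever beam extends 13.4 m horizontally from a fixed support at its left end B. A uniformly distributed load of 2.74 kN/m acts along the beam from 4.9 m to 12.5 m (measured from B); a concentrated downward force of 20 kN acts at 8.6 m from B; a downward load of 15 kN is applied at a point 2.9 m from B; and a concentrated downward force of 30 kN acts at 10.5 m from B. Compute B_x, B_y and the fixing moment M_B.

Resultant of the distributed load: 2.74 × 7.6 = 20.824 kN at 8.7 m from B.
ΣF_x = 0: B_x = 0.
ΣF_y = 0: B_y − 2.74·7.6 − 20 − 15 − 30 = 0 → B_y = 85.82 kN.
ΣM about B: M_B − (2.74·7.6)·8.7 − 20·8.6 − 15·2.9 − 30·10.5 = 0 → M_B = 711.7 kN·m.

B_x = 0, B_y = 85.82 kN, M_B = 711.7 kN·m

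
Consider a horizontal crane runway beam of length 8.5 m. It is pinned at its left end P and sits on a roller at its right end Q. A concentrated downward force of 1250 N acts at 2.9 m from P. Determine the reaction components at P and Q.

P_x = 0, P_y = 823.5 N, Q_y = 426.5 N

Taking moments about P: Q_y·8.5 − 1250·2.9 = 0 → Q_y = 3625/8.5 = 426.471 ≈ 426.5 N.
ΣF_y = 0: P_y + 426.471 − 1250 = 0 → P_y = 823.5 N.
ΣF_x = 0: no horizontal applied forces, so P_x = 0.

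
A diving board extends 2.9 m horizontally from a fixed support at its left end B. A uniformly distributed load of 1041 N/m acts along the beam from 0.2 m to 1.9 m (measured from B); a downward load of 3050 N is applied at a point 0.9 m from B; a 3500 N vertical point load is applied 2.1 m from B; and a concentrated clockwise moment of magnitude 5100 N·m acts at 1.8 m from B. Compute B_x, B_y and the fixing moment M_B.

B_x = 0, B_y = 8320 N, M_B = 17050 N·m

Resultant of the distributed load: 1041 × 1.7 = 1769.7 N at 1.05 m from B.
ΣF_x = 0: B_x = 0.
ΣF_y = 0: B_y − 1041·1.7 − 3050 − 3500 = 0 → B_y = 8320 N.
ΣM about B: M_B − (1041·1.7)·1.05 − 3050·0.9 − 3500·2.1 − 5100 = 0 → M_B = 17050 N·m.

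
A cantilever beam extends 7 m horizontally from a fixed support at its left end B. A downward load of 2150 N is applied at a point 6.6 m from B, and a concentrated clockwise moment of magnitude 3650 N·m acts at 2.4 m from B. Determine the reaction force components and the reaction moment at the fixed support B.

ΣF_x = 0: B_x = 0.
ΣF_y = 0: B_y − 2150 = 0 → B_y = 2150 N.
ΣM about B: M_B − 2150·6.6 − 3650 = 0 → M_B = 17840 N·m.

B_x = 0, B_y = 2150 N, M_B = 17840 N·m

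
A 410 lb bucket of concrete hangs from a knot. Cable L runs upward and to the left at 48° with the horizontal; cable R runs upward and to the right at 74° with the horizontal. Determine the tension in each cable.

ΣF_x = 0: −T_L·cos48° + T_R·cos74° = 0 → T_R = 2.42758·T_L.
ΣF_y = 0: T_L·sin48° + T_R·sin74° = 410.
Substitute: T_L·(0.743145 + 2.42758·0.961262) = 410 → T_L = 133.26 ≈ 133.3 lb.
Then T_R = 2.42758 × 133.26 = 323.5 lb.

T_L = 133.3 lb, T_R = 323.5 lb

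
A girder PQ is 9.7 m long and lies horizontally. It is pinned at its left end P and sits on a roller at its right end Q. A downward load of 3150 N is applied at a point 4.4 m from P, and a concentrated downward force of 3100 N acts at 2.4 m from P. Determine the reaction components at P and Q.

Taking moments about P: Q_y·9.7 − 3150·4.4 − 3100·2.4 = 0 → Q_y = 21300/9.7 = 2195.88 ≈ 2196 N.
ΣF_y = 0: P_y + 2195.88 − 3150 − 3100 = 0 → P_y = 4054 N.
ΣF_x = 0: no horizontal applied forces, so P_x = 0.

P_x = 0, P_y = 4054 N, Q_y = 2196 N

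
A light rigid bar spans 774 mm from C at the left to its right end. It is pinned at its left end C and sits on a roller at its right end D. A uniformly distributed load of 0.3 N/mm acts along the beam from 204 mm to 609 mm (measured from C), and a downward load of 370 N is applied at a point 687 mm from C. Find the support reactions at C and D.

C_x = 0, C_y = 99.28 N, D_y = 392.2 N

Resultant of the distributed load: 0.3 × 405 = 121.5 N at 406.5 mm from C.
Taking moments about C: D_y·774 − (0.3·405)·406.5 − 370·687 = 0 → D_y = 303579.75/774 = 392.222 ≈ 392.2 N.
ΣF_y = 0: C_y + 392.222 − 0.3·405 − 370 = 0 → C_y = 99.28 N.
ΣF_x = 0: no horizontal applied forces, so C_x = 0.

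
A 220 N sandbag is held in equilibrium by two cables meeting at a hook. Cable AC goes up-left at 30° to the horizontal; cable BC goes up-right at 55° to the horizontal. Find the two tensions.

ΣF_x = 0: −T_AC·cos30° + T_BC·cos55° = 0 → T_BC = 1.50987·T_AC.
ΣF_y = 0: T_AC·sin30° + T_BC·sin55° = 220.
Substitute: T_AC·(0.5 + 1.50987·0.819152) = 220 → T_AC = 126.669 ≈ 126.7 N.
Then T_BC = 1.50987 × 126.669 = 191.3 N.

T_AC = 126.7 N, T_BC = 191.3 N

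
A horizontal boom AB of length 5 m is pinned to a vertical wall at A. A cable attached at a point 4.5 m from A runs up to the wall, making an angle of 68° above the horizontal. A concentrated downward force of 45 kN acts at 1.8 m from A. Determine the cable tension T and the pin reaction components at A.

T = 19.41 kN, A_x = 7.272 kN, A_y = 27.00 kN

ΣM about A: T·sin68°·4.5 − 45·1.8 = 0 → T = 81/(4.5·0.927184) = 19.4136 ≈ 19.41 kN.
ΣF_x = 0: A_x − T·cos68° = 0 → A_x = 19.4136 × 0.374607 = 7.272 kN.
ΣF_y = 0: A_y + T·sin68° − 45 = 0 → A_y = 45 − 19.4136 × 0.927184 = 27.00 kN.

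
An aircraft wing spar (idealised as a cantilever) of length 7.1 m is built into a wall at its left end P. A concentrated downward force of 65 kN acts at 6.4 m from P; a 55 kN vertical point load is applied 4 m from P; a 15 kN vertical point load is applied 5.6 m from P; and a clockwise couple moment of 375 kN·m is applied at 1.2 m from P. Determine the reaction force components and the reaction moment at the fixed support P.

ΣF_x = 0: P_x = 0.
ΣF_y = 0: P_y − 65 − 55 − 15 = 0 → P_y = 135.0 kN.
ΣM about P: M_P − 65·6.4 − 55·4 − 15·5.6 − 375 = 0 → M_P = 1095 kN·m.

P_x = 0, P_y = 135.0 kN, M_P = 1095 kN·m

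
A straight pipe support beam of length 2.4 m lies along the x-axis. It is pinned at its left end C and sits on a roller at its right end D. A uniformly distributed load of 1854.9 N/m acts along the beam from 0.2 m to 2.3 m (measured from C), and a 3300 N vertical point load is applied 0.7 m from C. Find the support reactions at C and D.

Resultant of the distributed load: 1854.9 × 2.1 = 3895.29 N at 1.25 m from C.
Taking moments about C: D_y·2.4 − (1854.9·2.1)·1.25 − 3300·0.7 = 0 → D_y = 7179.1125/2.4 = 2991.3 ≈ 2991 N.
ΣF_y = 0: C_y + 2991.3 − 1854.9·2.1 − 3300 = 0 → C_y = 4204 N.
ΣF_x = 0: no horizontal applied forces, so C_x = 0.

C_x = 0, C_y = 4204 N, D_y = 2991 N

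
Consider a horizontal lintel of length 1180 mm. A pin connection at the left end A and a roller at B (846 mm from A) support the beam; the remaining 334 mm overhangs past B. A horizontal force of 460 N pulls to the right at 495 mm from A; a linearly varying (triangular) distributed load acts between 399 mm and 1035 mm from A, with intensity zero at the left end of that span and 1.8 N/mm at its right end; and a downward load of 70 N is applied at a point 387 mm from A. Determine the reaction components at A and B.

A_x = -460.0 N, A_y = 53.54 N, B_y = 588.9 N

Resultant of the triangular load: ½ × 1.8 × 636 = 572.4 N, acting at 823 mm from A (one-third of the span from the peak).
Taking moments about A: B_y·846 − (½·1.8·636)·823 − 70·387 = 0 → B_y = 498175.2/846 = 588.86 ≈ 588.9 N.
ΣF_y = 0: A_y + 588.86 − ½·1.8·636 − 70 = 0 → A_y = 53.54 N.
ΣF_x = 0: A_x + 460 = 0 → A_x = -460.0 N.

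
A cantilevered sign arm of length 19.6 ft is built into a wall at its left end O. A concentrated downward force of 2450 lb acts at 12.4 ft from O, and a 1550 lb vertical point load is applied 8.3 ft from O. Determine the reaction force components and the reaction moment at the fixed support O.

ΣF_x = 0: O_x = 0.
ΣF_y = 0: O_y − 2450 − 1550 = 0 → O_y = 4000 lb.
ΣM about O: M_O − 2450·12.4 − 1550·8.3 = 0 → M_O = 43240 lb·ft.

O_x = 0, O_y = 4000 lb, M_O = 43240 lb·ft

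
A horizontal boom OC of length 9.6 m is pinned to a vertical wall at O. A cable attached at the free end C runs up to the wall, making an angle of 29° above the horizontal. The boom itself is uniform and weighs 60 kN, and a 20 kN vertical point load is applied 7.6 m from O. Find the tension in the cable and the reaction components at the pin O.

ΣM about O: T·sin29°·9.6 − 60·4.8 − 20·7.6 = 0 → T = 440/(9.6·0.48481) = 94.5388 ≈ 94.54 kN.
ΣF_x = 0: O_x − T·cos29° = 0 → O_x = 94.5388 × 0.87462 = 82.69 kN.
ΣF_y = 0: O_y + T·sin29° − 60 − 20 = 0 → O_y = 80 − 94.5388 × 0.48481 = 34.17 kN.

T = 94.54 kN, O_x = 82.69 kN, O_y = 34.17 kN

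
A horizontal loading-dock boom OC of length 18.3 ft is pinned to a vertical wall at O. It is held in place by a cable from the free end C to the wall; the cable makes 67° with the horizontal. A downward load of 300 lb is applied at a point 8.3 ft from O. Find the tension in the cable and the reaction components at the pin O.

ΣM about O: T·sin67°·18.3 − 300·8.3 = 0 → T = 2490/(18.3·0.920505) = 147.816 ≈ 147.8 lb.
ΣF_x = 0: O_x − T·cos67° = 0 → O_x = 147.816 × 0.390731 = 57.76 lb.
ΣF_y = 0: O_y + T·sin67° − 300 = 0 → O_y = 300 − 147.816 × 0.920505 = 163.9 lb.

T = 147.8 lb, O_x = 57.76 lb, O_y = 163.9 lb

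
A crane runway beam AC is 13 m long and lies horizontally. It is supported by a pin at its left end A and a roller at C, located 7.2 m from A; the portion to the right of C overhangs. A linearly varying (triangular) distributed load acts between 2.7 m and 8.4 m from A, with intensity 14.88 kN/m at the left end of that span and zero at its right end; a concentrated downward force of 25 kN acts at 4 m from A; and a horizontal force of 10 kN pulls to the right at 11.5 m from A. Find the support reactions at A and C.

A_x = -10.00 kN, A_y = 26.43 kN, C_y = 40.98 kN

Resultant of the triangular load: ½ × 14.88 × 5.7 = 42.408 kN, acting at 4.6 m from A (one-third of the span from the peak).
Moments about A: C_y·7.2 − (½·14.88·5.7)·4.6 − 25·4 = 0 → C_y = 295.0768/7.2 = 40.9829 ≈ 40.98 kN.
ΣF_y = 0: A_y + 40.9829 − ½·14.88·5.7 − 25 = 0 → A_y = 26.43 kN.
ΣF_x = 0: A_x + 10 = 0 → A_x = -10.00 kN.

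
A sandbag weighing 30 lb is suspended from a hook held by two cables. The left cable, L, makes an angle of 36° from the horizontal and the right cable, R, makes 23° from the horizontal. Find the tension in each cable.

T_L = 32.22 lb, T_R = 28.31 lb

ΣF_x = 0: −T_L·cos36° + T_R·cos23° = 0 → T_R = 0.878884·T_L.
ΣF_y = 0: T_L·sin36° + T_R·sin23° = 30.
Substitute: T_L·(0.587785 + 0.878884·0.390731) = 30 → T_L = 32.2168 ≈ 32.22 lb.
Then T_R = 0.878884 × 32.2168 = 28.31 lb.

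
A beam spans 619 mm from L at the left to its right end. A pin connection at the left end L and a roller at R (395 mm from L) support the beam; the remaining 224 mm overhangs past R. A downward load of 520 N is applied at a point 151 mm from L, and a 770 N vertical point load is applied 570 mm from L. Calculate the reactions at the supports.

ΣM about L: R_y·395 − 520·151 − 770·570 = 0 → R_y = 517420/395 = 1309.92 ≈ 1310 N.
ΣF_y = 0: L_y + 1309.92 − 520 − 770 = 0 → L_y = -19.92 N.
ΣF_x = 0: no horizontal applied forces, so L_x = 0.

L_x = 0, L_y = -19.92 N, R_y = 1310 N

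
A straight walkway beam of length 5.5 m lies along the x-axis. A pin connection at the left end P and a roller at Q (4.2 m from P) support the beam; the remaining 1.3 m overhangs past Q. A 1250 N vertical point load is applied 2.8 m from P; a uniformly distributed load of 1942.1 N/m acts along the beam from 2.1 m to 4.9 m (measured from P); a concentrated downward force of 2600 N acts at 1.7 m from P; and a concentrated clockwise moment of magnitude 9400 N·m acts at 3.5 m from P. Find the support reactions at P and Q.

Resultant of the distributed load: 1942.1 × 2.8 = 5437.88 N at 3.5 m from P.
Taking moments about P: Q_y·4.2 − 1250·2.8 − (1942.1·2.8)·3.5 − 2600·1.7 − 9400 = 0 → Q_y = 36352.58/4.2 = 8655.38 ≈ 8655 N.
ΣF_y = 0: P_y + 8655.38 − 1250 − 1942.1·2.8 − 2600 = 0 → P_y = 632.5 N.
ΣF_x = 0: no horizontal applied forces, so P_x = 0.

P_x = 0, P_y = 632.5 N, Q_y = 8655 N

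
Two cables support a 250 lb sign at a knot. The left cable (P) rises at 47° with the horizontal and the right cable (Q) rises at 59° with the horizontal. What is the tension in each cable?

ΣF_x = 0: −T_P·cos47° + T_Q·cos59° = 0 → T_Q = 1.32417·T_P.
ΣF_y = 0: T_P·sin47° + T_Q·sin59° = 250.
Substitute: T_P·(0.731354 + 1.32417·0.857167) = 250 → T_P = 133.949 ≈ 133.9 lb.
Then T_Q = 1.32417 × 133.949 = 177.4 lb.

T_P = 133.9 lb, T_Q = 177.4 lb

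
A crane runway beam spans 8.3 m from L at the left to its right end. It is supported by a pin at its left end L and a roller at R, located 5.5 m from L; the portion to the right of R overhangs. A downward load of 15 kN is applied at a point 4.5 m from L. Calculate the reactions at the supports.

Moments about L: R_y·5.5 − 15·4.5 = 0 → R_y = 67.5/5.5 = 12.2727 ≈ 12.27 kN.
ΣF_y = 0: L_y + 12.2727 − 15 = 0 → L_y = 2.727 kN.
ΣF_x = 0: no horizontal applied forces, so L_x = 0.

L_x = 0, L_y = 2.727 kN, R_y = 12.27 kN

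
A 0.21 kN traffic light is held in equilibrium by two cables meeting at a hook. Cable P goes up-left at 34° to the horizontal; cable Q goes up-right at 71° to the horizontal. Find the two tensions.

T_P = 0.07078 kN, T_Q = 0.1802 kN

ΣF_x = 0: −T_P·cos34° + T_Q·cos71° = 0 → T_Q = 2.54643·T_P.
ΣF_y = 0: T_P·sin34° + T_Q·sin71° = 0.21.
Substitute: T_P·(0.559193 + 2.54643·0.945519) = 0.21 → T_P = 0.0707812 ≈ 0.07078 kN.
Then T_Q = 2.54643 × 0.0707812 = 0.1802 kN.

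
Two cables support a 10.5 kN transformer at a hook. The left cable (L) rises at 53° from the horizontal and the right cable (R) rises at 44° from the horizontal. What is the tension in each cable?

T_L = 7.610 kN, T_R = 6.367 kN

ΣF_x = 0: −T_L·cos53° + T_R·cos44° = 0 → T_R = 0.836621·T_L.
ΣF_y = 0: T_L·sin53° + T_R·sin44° = 10.5.
Substitute: T_L·(0.798636 + 0.836621·0.694658) = 10.5 → T_L = 7.60979 ≈ 7.610 kN.
Then T_R = 0.836621 × 7.60979 = 6.367 kN.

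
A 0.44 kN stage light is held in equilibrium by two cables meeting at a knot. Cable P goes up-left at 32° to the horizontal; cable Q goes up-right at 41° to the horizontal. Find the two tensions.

ΣF_x = 0: −T_P·cos32° + T_Q·cos41° = 0 → T_Q = 1.12367·T_P.
ΣF_y = 0: T_P·sin32° + T_Q·sin41° = 0.44.
Substitute: T_P·(0.529919 + 1.12367·0.656059) = 0.44 → T_P = 0.347246 ≈ 0.3472 kN.
Then T_Q = 1.12367 × 0.347246 = 0.3902 kN.

T_P = 0.3472 kN, T_Q = 0.3902 kN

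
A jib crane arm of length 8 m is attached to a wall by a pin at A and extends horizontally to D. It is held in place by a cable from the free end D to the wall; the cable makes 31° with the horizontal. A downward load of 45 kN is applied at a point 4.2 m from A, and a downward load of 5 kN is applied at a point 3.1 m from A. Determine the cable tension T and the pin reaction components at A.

T = 49.63 kN, A_x = 42.54 kN, A_y = 24.44 kN

ΣM about A: T·sin31°·8 − 45·4.2 − 5·3.1 = 0 → T = 204.5/(8·0.515038) = 49.6323 ≈ 49.63 kN.
ΣF_x = 0: A_x − T·cos31° = 0 → A_x = 49.6323 × 0.857167 = 42.54 kN.
ΣF_y = 0: A_y + T·sin31° − 45 − 5 = 0 → A_y = 50 − 49.6323 × 0.515038 = 24.44 kN.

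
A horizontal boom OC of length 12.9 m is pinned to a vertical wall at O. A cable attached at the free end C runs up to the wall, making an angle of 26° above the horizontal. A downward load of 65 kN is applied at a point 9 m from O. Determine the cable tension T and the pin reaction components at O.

T = 103.4 kN, O_x = 92.98 kN, O_y = 19.65 kN

ΣM about O: T·sin26°·12.9 − 65·9 = 0 → T = 585/(12.9·0.438371) = 103.449 ≈ 103.4 kN.
ΣF_x = 0: O_x − T·cos26° = 0 → O_x = 103.449 × 0.898794 = 92.98 kN.
ΣF_y = 0: O_y + T·sin26° − 65 = 0 → O_y = 65 − 103.449 × 0.438371 = 19.65 kN.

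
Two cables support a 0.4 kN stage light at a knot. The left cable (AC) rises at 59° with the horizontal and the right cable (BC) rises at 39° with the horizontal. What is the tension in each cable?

ΣF_x = 0: −T_AC·cos59° + T_BC·cos39° = 0 → T_BC = 0.66273·T_AC.
ΣF_y = 0: T_AC·sin59° + T_BC·sin39° = 0.4.
Substitute: T_AC·(0.857167 + 0.66273·0.62932) = 0.4 → T_AC = 0.313914 ≈ 0.3139 kN.
Then T_BC = 0.66273 × 0.313914 = 0.2080 kN.

T_AC = 0.3139 kN, T_BC = 0.2080 kN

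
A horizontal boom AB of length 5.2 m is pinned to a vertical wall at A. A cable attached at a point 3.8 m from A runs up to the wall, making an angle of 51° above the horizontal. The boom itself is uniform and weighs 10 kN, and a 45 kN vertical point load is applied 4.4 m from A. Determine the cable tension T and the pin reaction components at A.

T = 75.85 kN, A_x = 47.73 kN, A_y = -3.947 kN

ΣM about A: T·sin51°·3.8 − 10·2.6 − 45·4.4 = 0 → T = 224/(3.8·0.777146) = 75.8511 ≈ 75.85 kN.
ΣF_x = 0: A_x − T·cos51° = 0 → A_x = 75.8511 × 0.62932 = 47.73 kN.
ΣF_y = 0: A_y + T·sin51° − 10 − 45 = 0 → A_y = 55 − 75.8511 × 0.777146 = -3.947 kN.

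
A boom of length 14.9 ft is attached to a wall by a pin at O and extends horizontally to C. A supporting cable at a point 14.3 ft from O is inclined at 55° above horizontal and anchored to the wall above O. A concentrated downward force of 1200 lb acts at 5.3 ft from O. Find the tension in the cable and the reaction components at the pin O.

ΣM about O: T·sin55°·14.3 − 1200·5.3 = 0 → T = 6360/(14.3·0.819152) = 542.946 ≈ 542.9 lb.
ΣF_x = 0: O_x − T·cos55° = 0 → O_x = 542.946 × 0.573576 = 311.4 lb.
ΣF_y = 0: O_y + T·sin55° − 1200 = 0 → O_y = 1200 − 542.946 × 0.819152 = 755.2 lb.

T = 542.9 lb, O_x = 311.4 lb, O_y = 755.2 lb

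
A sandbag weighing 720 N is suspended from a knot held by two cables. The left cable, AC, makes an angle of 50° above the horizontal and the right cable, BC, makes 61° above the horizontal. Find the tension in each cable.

T_AC = 373.9 N, T_BC = 495.7 N

ΣF_x = 0: −T_AC·cos50° + T_BC·cos61° = 0 → T_BC = 1.32586·T_AC.
ΣF_y = 0: T_AC·sin50° + T_BC·sin61° = 720.
Substitute: T_AC·(0.766044 + 1.32586·0.87462) = 720 → T_AC = 373.896 ≈ 373.9 N.
Then T_BC = 1.32586 × 373.896 = 495.7 N.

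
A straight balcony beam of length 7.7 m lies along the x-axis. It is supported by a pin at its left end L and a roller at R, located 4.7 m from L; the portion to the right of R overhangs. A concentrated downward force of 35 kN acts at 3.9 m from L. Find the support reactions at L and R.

L_x = 0, L_y = 5.957 kN, R_y = 29.04 kN

Moments about L: R_y·4.7 − 35·3.9 = 0 → R_y = 136.5/4.7 = 29.0426 ≈ 29.04 kN.
ΣF_y = 0: L_y + 29.0426 − 35 = 0 → L_y = 5.957 kN.
ΣF_x = 0: no horizontal applied forces, so L_x = 0.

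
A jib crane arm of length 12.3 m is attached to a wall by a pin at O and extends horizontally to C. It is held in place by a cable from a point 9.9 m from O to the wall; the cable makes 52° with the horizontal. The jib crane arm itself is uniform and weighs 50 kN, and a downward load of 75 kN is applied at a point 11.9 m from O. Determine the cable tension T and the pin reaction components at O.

T = 153.8 kN, O_x = 94.70 kN, O_y = 3.788 kN

ΣM about O: T·sin52°·9.9 − 50·6.15 − 75·11.9 = 0 → T = 1200/(9.9·0.788011) = 153.82 ≈ 153.8 kN.
ΣF_x = 0: O_x − T·cos52° = 0 → O_x = 153.82 × 0.615661 = 94.70 kN.
ΣF_y = 0: O_y + T·sin52° − 50 − 75 = 0 → O_y = 125 − 153.82 × 0.788011 = 3.788 kN.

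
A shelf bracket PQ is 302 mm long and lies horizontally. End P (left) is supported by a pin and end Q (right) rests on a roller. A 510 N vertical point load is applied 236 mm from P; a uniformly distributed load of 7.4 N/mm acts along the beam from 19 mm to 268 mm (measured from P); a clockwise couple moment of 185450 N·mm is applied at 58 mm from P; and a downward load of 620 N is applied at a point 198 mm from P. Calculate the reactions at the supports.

Resultant of the distributed load: 7.4 × 249 = 1842.6 N at 143.5 mm from P.
ΣM about P: Q_y·302 − 510·236 − (7.4·249)·143.5 − 185450 − 620·198 = 0 → Q_y = 692983.1/302 = 2294.65 ≈ 2295 N.
ΣF_y = 0: P_y + 2294.65 − 510 − 7.4·249 − 620 = 0 → P_y = 678.0 N.
ΣF_x = 0: no horizontal applied forces, so P_x = 0.

P_x = 0, P_y = 678.0 N, Q_y = 2295 N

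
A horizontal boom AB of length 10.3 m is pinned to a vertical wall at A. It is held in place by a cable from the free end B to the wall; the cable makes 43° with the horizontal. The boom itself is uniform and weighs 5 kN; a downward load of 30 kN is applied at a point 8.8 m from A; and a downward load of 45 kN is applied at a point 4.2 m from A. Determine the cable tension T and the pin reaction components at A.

T = 68.15 kN, A_x = 49.84 kN, A_y = 33.52 kN

ΣM about A: T·sin43°·10.3 − 5·5.15 − 30·8.8 − 45·4.2 = 0 → T = 478.75/(10.3·0.681998) = 68.1535 ≈ 68.15 kN.
ΣF_x = 0: A_x − T·cos43° = 0 → A_x = 68.1535 × 0.731354 = 49.84 kN.
ΣF_y = 0: A_y + T·sin43° − 5 − 30 − 45 = 0 → A_y = 80 − 68.1535 × 0.681998 = 33.52 kN.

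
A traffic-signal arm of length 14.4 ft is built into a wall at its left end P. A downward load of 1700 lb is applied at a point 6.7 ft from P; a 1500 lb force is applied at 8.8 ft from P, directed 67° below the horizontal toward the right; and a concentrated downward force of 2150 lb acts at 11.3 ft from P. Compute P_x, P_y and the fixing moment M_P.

P_x = -586.1 lb, P_y = 5231 lb, M_P = 47840 lb·ft

ΣF_x = 0: P_x + 1500·cos67° = 0 → P_x = -586.1 lb.
ΣF_y = 0: P_y − 1700 − 1500·sin67° − 2150 = 0 → P_y = 5231 lb.
ΣM about P: M_P − 1700·6.7 − 1500·sin67°·8.8 − 2150·11.3 = 0 → M_P = 47840 lb·ft.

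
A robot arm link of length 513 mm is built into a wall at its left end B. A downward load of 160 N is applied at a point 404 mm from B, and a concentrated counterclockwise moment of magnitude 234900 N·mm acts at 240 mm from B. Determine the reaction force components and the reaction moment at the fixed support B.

ΣF_x = 0: B_x = 0.
ΣF_y = 0: B_y − 160 = 0 → B_y = 160.0 N.
ΣM about B: M_B − 160·404 + 234900 = 0 → M_B = -170300 N·mm.

B_x = 0, B_y = 160.0 N, M_B = -170300 N·mm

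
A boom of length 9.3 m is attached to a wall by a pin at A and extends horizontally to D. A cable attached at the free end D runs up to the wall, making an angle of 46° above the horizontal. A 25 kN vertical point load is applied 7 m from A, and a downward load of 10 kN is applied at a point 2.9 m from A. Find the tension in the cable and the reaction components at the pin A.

T = 30.49 kN, A_x = 21.18 kN, A_y = 13.06 kN

ΣM about A: T·sin46°·9.3 − 25·7 − 10·2.9 = 0 → T = 204/(9.3·0.71934) = 30.4939 ≈ 30.49 kN.
ΣF_x = 0: A_x − T·cos46° = 0 → A_x = 30.4939 × 0.694658 = 21.18 kN.
ΣF_y = 0: A_y + T·sin46° − 25 − 10 = 0 → A_y = 35 − 30.4939 × 0.71934 = 13.06 kN.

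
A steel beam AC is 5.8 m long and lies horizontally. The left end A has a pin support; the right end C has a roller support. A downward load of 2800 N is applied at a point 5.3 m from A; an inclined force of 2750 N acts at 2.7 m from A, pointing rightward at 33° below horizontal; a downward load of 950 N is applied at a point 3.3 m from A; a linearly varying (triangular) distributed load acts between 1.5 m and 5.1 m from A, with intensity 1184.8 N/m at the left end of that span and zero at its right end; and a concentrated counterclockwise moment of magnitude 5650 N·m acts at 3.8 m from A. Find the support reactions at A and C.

Resultant of the triangular load: ½ × 1184.8 × 3.6 = 2132.64 N, acting at 2.7 m from A (one-third of the span from the peak).
Moments about A: C_y·5.8 − 2800·5.3 − 2750·sin33°·2.7 − 950·3.3 − (½·1184.8·3.6)·2.7 + 5650 = 0 → C_y = 22127.1/5.8 = 3815.02 ≈ 3815 N.
ΣF_y = 0: A_y + 3815.02 − 2800 − 2750·sin33° − 950 − ½·1184.8·3.6 = 0 → A_y = 3565 N.
ΣF_x = 0: A_x + 2750·cos33° = 0 → A_x = -2306 N.

A_x = -2306 N, A_y = 3565 N, C_y = 3815 N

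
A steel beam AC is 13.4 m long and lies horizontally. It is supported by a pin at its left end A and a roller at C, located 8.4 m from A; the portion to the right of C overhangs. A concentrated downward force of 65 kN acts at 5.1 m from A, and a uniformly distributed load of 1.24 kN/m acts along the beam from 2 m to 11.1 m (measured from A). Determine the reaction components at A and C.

Resultant of the distributed load: 1.24 × 9.1 = 11.284 kN at 6.55 m from A.
Moments about A: C_y·8.4 − 65·5.1 − (1.24·9.1)·6.55 = 0 → C_y = 405.4102/8.4 = 48.2631 ≈ 48.26 kN.
ΣF_y = 0: A_y + 48.2631 − 65 − 1.24·9.1 = 0 → A_y = 28.02 kN.
ΣF_x = 0: no horizontal applied forces, so A_x = 0.

A_x = 0, A_y = 28.02 kN, C_y = 48.26 kN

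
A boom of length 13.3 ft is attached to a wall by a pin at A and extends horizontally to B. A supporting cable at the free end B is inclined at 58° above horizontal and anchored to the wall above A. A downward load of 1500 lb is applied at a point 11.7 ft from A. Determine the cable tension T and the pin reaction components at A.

T = 1556 lb, A_x = 824.5 lb, A_y = 180.5 lb

ΣM about A: T·sin58°·13.3 − 1500·11.7 = 0 → T = 17550/(13.3·0.848048) = 1555.98 ≈ 1556 lb.
ΣF_x = 0: A_x − T·cos58° = 0 → A_x = 1555.98 × 0.529919 = 824.5 lb.
ΣF_y = 0: A_y + T·sin58° − 1500 = 0 → A_y = 1500 − 1555.98 × 0.848048 = 180.5 lb.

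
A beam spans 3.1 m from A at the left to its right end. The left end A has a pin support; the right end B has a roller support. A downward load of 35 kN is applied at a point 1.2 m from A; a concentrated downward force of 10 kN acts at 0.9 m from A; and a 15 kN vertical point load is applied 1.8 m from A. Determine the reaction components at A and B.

ΣM about A: B_y·3.1 − 35·1.2 − 10·0.9 − 15·1.8 = 0 → B_y = 78/3.1 = 25.1613 ≈ 25.16 kN.
ΣF_y = 0: A_y + 25.1613 − 35 − 10 − 15 = 0 → A_y = 34.84 kN.
ΣF_x = 0: no horizontal applied forces, so A_x = 0.

A_x = 0, A_y = 34.84 kN, B_y = 25.16 kN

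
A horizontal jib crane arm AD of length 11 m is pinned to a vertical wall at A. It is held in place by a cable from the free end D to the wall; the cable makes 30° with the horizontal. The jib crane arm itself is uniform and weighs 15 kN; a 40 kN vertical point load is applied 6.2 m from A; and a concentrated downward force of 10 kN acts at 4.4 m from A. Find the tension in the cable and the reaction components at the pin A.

T = 68.09 kN, A_x = 58.97 kN, A_y = 30.95 kN

ΣM about A: T·sin30°·11 − 15·5.5 − 40·6.2 − 10·4.4 = 0 → T = 374.5/(11·0.5) = 68.0909 ≈ 68.09 kN.
ΣF_x = 0: A_x − T·cos30° = 0 → A_x = 68.0909 × 0.866025 = 58.97 kN.
ΣF_y = 0: A_y + T·sin30° − 15 − 40 − 10 = 0 → A_y = 65 − 68.0909 × 0.5 = 30.95 kN.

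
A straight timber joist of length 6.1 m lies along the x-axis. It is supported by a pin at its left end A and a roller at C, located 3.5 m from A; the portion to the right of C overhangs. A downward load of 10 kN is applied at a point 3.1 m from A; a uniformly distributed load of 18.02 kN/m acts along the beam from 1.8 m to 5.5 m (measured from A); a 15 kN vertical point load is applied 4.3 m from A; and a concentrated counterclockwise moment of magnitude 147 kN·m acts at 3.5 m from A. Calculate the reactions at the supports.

A_x = 0, A_y = 36.86 kN, C_y = 54.82 kN

Resultant of the distributed load: 18.02 × 3.7 = 66.674 kN at 3.65 m from A.
ΣM about A: C_y·3.5 − 10·3.1 − (18.02·3.7)·3.65 − 15·4.3 + 147 = 0 → C_y = 191.8601/3.5 = 54.8172 ≈ 54.82 kN.
ΣF_y = 0: A_y + 54.8172 − 10 − 18.02·3.7 − 15 = 0 → A_y = 36.86 kN.
ΣF_x = 0: no horizontal applied forces, so A_x = 0.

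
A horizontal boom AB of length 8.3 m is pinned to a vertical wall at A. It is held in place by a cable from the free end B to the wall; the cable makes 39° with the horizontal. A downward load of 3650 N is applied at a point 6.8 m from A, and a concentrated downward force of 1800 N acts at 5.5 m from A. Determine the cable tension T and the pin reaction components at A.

ΣM about A: T·sin39°·8.3 − 3650·6.8 − 1800·5.5 = 0 → T = 34720/(8.3·0.62932) = 6647.07 ≈ 6647 N.
ΣF_x = 0: A_x − T·cos39° = 0 → A_x = 6647.07 × 0.777146 = 5166 N.
ΣF_y = 0: A_y + T·sin39° − 3650 − 1800 = 0 → A_y = 5450 − 6647.07 × 0.62932 = 1267 N.

T = 6647 N, A_x = 5166 N, A_y = 1267 N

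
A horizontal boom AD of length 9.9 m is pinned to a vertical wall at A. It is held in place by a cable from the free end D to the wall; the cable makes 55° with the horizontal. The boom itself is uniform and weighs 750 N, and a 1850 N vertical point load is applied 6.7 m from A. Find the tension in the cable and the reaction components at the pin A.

ΣM about A: T·sin55°·9.9 − 750·4.95 − 1850·6.7 = 0 → T = 16107.5/(9.9·0.819152) = 1986.23 ≈ 1986 N.
ΣF_x = 0: A_x − T·cos55° = 0 → A_x = 1986.23 × 0.573576 = 1139 N.
ΣF_y = 0: A_y + T·sin55° − 750 − 1850 = 0 → A_y = 2600 − 1986.23 × 0.819152 = 973.0 N.

T = 1986 N, A_x = 1139 N, A_y = 973.0 N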